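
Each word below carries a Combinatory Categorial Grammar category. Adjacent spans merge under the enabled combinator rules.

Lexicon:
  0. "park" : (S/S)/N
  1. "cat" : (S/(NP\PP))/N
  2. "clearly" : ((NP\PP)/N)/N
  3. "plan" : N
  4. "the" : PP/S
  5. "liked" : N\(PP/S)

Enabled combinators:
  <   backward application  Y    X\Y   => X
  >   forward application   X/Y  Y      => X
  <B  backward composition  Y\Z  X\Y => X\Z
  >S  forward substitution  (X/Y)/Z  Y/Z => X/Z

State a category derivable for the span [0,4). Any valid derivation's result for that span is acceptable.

[0,6] S   >
  [0,4] S/N   >S
    [0,1] "park" : (S/S)/N
    [1,4] S/N   >S
      [1,2] "cat" : (S/(NP\PP))/N
      [2,4] (NP\PP)/N   >
        [2,3] "clearly" : ((NP\PP)/N)/N
        [3,4] "plan" : N
  [4,6] N   <
    [4,5] "the" : PP/S
    [5,6] "liked" : N\(PP/S)

S/N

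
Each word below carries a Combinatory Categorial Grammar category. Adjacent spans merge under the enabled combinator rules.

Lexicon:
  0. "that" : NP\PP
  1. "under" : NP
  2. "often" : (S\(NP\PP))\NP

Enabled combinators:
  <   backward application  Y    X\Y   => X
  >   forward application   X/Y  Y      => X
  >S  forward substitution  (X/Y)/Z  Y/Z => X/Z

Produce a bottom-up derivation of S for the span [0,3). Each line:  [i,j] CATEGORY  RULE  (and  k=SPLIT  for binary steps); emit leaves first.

[0,3] S   <
  [0,1] "that" : NP\PP
  [1,3] S\(NP\PP)   <
    [1,2] "under" : NP
    [2,3] "often" : (S\(NP\PP))\NP

[0,1] NP\PP  lex  "that"
[1,2] NP  lex  "under"
[2,3] (S\(NP\PP))\NP  lex  "often"
[1,3] S\(NP\PP)  <  k=2
[0,3] S  <  k=1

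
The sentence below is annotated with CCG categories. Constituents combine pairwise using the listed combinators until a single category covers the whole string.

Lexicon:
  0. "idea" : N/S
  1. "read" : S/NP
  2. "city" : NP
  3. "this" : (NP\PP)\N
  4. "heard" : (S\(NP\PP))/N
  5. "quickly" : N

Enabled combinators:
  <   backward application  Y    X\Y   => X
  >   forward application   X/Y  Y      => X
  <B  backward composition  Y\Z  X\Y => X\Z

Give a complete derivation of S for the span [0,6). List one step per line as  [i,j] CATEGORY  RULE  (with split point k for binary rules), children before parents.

[0,1] N/S  lex  "idea"
[1,2] S/NP  lex  "read"
[2,3] NP  lex  "city"
[1,3] S  >  k=2
[0,3] N  >  k=1
[3,4] (NP\PP)\N  lex  "this"
[4,5] (S\(NP\PP))/N  lex  "heard"
[5,6] N  lex  "quickly"
[4,6] S\(NP\PP)  >  k=5
[3,6] S\N  <B  k=4
[0,6] S  <  k=3

[0,6] S   <
  [0,3] N   >
    [0,1] "idea" : N/S
    [1,3] S   >
      [1,2] "read" : S/NP
      [2,3] "city" : NP
  [3,6] S\N   <B
    [3,4] "this" : (NP\PP)\N
    [4,6] S\(NP\PP)   >
      [4,5] "heard" : (S\(NP\PP))/N
      [5,6] "quickly" : N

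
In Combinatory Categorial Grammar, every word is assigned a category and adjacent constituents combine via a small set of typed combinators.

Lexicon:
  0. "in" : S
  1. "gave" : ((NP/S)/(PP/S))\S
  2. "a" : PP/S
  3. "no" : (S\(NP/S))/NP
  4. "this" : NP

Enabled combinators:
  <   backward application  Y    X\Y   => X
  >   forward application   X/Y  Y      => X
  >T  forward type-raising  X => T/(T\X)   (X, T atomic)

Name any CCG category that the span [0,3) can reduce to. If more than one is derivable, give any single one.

NP/S

[0,5] S   <
  [0,3] NP/S   >
    [0,2] (NP/S)/(PP/S)   <
      [0,1] "in" : S
      [1,2] "gave" : ((NP/S)/(PP/S))\S
    [2,3] "a" : PP/S
  [3,5] S\(NP/S)   >
    [3,4] "no" : (S\(NP/S))/NP
    [4,5] "this" : NP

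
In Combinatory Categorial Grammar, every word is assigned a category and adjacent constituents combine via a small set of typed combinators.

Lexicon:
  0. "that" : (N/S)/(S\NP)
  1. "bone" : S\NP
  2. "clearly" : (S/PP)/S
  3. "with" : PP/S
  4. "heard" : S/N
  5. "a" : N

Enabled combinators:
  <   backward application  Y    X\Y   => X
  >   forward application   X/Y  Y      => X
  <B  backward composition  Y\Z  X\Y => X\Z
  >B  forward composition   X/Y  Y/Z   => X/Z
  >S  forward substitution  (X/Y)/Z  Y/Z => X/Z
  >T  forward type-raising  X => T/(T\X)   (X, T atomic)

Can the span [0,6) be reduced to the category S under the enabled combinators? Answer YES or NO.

NO

(N/S)/(S\NP) S\NP (S/PP)/S PP/S S/N N
CKY chart[0,6] = {N, N/(N\N), N/(S\S), NP/(NP\N), PP/(PP\N), S/(S\N)}; S ∉ chart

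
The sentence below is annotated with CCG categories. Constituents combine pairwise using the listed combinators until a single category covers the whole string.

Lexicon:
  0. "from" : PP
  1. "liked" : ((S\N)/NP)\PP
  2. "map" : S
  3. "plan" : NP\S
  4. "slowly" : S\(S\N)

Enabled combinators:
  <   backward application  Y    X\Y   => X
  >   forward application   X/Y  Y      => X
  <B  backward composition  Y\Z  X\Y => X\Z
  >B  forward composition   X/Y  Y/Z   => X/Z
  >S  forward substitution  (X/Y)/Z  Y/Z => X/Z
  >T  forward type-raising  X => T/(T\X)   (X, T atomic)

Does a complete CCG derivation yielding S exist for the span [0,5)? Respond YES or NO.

YES

[0,5] S   <
  [0,4] S\N   >
    [0,2] (S\N)/NP   <
      [0,1] "from" : PP
      [1,2] "liked" : ((S\N)/NP)\PP
    [2,4] NP   >
      [2,3] NP/(NP\S)   >T
        [2,3] "map" : S
      [3,4] "plan" : NP\S
  [4,5] "slowly" : S\(S\N)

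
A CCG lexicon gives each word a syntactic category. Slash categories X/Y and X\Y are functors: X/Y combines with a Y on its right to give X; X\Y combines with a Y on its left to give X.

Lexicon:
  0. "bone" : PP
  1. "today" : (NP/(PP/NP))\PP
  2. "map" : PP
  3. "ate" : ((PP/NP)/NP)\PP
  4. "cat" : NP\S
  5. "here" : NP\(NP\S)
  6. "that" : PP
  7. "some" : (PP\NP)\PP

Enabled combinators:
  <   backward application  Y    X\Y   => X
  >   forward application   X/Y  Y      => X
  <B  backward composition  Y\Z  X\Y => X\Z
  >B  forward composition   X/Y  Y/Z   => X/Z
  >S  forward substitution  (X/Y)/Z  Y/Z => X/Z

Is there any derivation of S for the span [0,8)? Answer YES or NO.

NO

PP (NP/(PP/NP))\PP PP ((PP/NP)/NP)\PP NP\S NP\(NP\S) PP (PP\NP)\PP
CKY chart[0,8] = {PP}; S ∉ chart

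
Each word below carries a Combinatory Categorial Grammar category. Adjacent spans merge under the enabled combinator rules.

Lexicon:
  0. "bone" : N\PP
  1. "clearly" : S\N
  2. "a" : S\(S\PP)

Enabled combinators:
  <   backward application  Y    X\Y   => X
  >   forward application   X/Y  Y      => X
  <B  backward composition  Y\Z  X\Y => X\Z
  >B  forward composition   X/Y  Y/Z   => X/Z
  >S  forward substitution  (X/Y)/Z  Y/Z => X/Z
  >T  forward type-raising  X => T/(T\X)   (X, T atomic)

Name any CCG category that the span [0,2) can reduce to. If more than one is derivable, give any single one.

S\PP

[0,3] S   <
  [0,2] S\PP   <B
    [0,1] "bone" : N\PP
    [1,2] "clearly" : S\N
  [2,3] "a" : S\(S\PP)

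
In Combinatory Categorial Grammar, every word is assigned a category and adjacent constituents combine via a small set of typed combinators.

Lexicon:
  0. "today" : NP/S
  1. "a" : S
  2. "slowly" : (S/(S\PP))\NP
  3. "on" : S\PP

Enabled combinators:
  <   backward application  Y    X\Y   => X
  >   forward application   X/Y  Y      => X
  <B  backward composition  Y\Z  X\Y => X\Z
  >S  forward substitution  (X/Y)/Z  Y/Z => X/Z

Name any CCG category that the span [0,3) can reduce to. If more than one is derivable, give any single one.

[0,4] S   >
  [0,3] S/(S\PP)   <
    [0,2] NP   >
      [0,1] "today" : NP/S
      [1,2] "a" : S
    [2,3] "slowly" : (S/(S\PP))\NP
  [3,4] "on" : S\PP

S/(S\PP)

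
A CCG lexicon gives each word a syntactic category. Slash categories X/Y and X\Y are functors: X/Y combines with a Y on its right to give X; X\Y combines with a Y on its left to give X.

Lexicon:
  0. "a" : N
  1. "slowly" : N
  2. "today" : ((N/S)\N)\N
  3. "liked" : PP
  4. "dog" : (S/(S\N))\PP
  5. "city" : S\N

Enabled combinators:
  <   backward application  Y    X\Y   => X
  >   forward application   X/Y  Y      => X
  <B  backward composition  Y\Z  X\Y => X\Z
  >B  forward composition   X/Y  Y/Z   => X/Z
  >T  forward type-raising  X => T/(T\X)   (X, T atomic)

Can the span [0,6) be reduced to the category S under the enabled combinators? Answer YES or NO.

N N ((N/S)\N)\N PP (S/(S\N))\PP S\N
CKY chart[0,6] = {N, N/(N\N), N/(S\S), NP/(NP\N), PP/(PP\N), S/(S\N)}; S ∉ chart

NO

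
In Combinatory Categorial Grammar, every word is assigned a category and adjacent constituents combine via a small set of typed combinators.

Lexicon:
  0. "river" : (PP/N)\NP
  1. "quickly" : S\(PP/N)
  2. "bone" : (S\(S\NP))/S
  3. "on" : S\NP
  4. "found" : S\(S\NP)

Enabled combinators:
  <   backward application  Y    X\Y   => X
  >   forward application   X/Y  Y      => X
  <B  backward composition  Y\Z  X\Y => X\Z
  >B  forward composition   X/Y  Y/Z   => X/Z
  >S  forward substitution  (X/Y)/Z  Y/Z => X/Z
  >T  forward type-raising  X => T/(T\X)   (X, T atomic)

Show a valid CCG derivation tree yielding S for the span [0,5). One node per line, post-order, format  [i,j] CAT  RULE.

[0,1] (PP/N)\NP  lex  "river"
[1,2] S\(PP/N)  lex  "quickly"
[0,2] S\NP  <B  k=1
[2,3] (S\(S\NP))/S  lex  "bone"
[3,4] S\NP  lex  "on"
[4,5] S\(S\NP)  lex  "found"
[3,5] S  <  k=4
[2,5] S\(S\NP)  >  k=3
[0,5] S  <  k=2

[0,5] S   <
  [0,2] S\NP   <B
    [0,1] "river" : (PP/N)\NP
    [1,2] "quickly" : S\(PP/N)
  [2,5] S\(S\NP)   >
    [2,3] "bone" : (S\(S\NP))/S
    [3,5] S   <
      [3,4] "on" : S\NP
      [4,5] "found" : S\(S\NP)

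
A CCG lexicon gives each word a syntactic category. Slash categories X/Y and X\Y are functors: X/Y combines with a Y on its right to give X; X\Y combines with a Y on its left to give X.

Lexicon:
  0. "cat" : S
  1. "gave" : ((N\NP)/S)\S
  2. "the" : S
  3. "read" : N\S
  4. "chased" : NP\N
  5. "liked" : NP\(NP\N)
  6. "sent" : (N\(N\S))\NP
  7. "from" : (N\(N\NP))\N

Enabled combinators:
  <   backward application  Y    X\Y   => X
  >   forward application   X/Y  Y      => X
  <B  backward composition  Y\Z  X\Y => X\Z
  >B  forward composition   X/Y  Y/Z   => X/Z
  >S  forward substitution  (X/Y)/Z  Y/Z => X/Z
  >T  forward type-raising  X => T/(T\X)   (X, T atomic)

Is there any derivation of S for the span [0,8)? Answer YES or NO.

S ((N\NP)/S)\S S N\S NP\N NP\(NP\N) (N\(N\S))\NP (N\(N\NP))\N
CKY chart[0,8] = {N, N/(N\N), NP/(NP\N), PP/(PP\N), S/(S\N)}; S ∉ chart

NO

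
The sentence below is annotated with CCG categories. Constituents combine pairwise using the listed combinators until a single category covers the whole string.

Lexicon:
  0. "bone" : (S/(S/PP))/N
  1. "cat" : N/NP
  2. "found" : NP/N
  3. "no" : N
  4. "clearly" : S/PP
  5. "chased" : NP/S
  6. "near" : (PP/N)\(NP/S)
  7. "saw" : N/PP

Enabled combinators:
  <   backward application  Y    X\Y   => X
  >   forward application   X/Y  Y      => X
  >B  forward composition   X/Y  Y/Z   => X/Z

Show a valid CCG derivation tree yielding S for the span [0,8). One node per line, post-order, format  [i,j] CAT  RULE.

[0,1] (S/(S/PP))/N  lex  "bone"
[1,2] N/NP  lex  "cat"
[2,3] NP/N  lex  "found"
[3,4] N  lex  "no"
[2,4] NP  >  k=3
[1,4] N  >  k=2
[0,4] S/(S/PP)  >  k=1
[4,5] S/PP  lex  "clearly"
[5,6] NP/S  lex  "chased"
[6,7] (PP/N)\(NP/S)  lex  "near"
[5,7] PP/N  <  k=6
[7,8] N/PP  lex  "saw"
[5,8] PP/PP  >B  k=7
[4,8] S/PP  >B  k=5
[0,8] S  >  k=4

[0,8] S   >
  [0,4] S/(S/PP)   >
    [0,1] "bone" : (S/(S/PP))/N
    [1,4] N   >
      [1,2] "cat" : N/NP
      [2,4] NP   >
        [2,3] "found" : NP/N
        [3,4] "no" : N
  [4,8] S/PP   >B
    [4,5] "clearly" : S/PP
    [5,8] PP/PP   >B
      [5,7] PP/N   <
        [5,6] "chased" : NP/S
        [6,7] "near" : (PP/N)\(NP/S)
      [7,8] "saw" : N/PP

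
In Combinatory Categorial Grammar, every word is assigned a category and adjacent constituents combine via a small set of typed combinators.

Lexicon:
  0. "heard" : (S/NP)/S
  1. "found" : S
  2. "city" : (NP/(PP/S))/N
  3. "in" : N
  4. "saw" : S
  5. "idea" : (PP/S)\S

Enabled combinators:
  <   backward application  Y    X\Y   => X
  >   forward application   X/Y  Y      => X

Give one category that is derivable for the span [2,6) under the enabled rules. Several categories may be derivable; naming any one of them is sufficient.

NP

[0,6] S   >
  [0,2] S/NP   >
    [0,1] "heard" : (S/NP)/S
    [1,2] "found" : S
  [2,6] NP   >
    [2,4] NP/(PP/S)   >
      [2,3] "city" : (NP/(PP/S))/N
      [3,4] "in" : N
    [4,6] PP/S   <
      [4,5] "saw" : S
      [5,6] "idea" : (PP/S)\S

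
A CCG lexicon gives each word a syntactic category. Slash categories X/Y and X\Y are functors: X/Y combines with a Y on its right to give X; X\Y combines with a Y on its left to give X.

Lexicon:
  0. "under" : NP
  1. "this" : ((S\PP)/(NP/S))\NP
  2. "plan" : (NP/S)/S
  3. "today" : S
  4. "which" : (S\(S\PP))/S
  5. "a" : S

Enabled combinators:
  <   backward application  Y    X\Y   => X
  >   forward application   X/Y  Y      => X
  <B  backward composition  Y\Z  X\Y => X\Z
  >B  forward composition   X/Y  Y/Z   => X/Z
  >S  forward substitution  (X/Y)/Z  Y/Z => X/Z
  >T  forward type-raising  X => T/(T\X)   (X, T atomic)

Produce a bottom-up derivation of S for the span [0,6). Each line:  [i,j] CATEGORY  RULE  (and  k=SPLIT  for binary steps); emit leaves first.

[0,6] S   <
  [0,4] S\PP   >
    [0,2] (S\PP)/(NP/S)   <
      [0,1] "under" : NP
      [1,2] "this" : ((S\PP)/(NP/S))\NP
    [2,4] NP/S   >
      [2,3] "plan" : (NP/S)/S
      [3,4] "today" : S
  [4,6] S\(S\PP)   >
    [4,5] "which" : (S\(S\PP))/S
    [5,6] "a" : S

[0,1] NP  lex  "under"
[1,2] ((S\PP)/(NP/S))\NP  lex  "this"
[0,2] (S\PP)/(NP/S)  <  k=1
[2,3] (NP/S)/S  lex  "plan"
[3,4] S  lex  "today"
[2,4] NP/S  >  k=3
[0,4] S\PP  >  k=2
[4,5] (S\(S\PP))/S  lex  "which"
[5,6] S  lex  "a"
[4,6] S\(S\PP)  >  k=5
[0,6] S  <  k=4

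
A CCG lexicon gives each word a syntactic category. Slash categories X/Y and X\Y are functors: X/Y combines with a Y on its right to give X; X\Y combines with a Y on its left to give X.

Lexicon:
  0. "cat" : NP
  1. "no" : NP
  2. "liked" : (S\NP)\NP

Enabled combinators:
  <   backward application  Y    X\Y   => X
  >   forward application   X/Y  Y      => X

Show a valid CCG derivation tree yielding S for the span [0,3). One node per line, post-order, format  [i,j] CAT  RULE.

[0,1] NP  lex  "cat"
[1,2] NP  lex  "no"
[2,3] (S\NP)\NP  lex  "liked"
[1,3] S\NP  <  k=2
[0,3] S  <  k=1

[0,3] S   <
  [0,1] "cat" : NP
  [1,3] S\NP   <
    [1,2] "no" : NP
    [2,3] "liked" : (S\NP)\NP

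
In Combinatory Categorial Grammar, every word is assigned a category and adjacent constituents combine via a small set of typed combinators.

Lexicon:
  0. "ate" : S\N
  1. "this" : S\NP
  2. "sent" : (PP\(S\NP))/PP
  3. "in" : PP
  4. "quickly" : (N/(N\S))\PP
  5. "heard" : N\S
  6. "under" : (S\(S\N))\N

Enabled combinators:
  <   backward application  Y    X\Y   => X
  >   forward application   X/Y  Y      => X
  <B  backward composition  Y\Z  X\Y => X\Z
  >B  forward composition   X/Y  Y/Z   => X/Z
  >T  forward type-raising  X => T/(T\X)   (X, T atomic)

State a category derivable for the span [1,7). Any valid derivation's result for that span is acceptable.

S\(S\N)

[0,7] S   <
  [0,1] "ate" : S\N
  [1,7] S\(S\N)   <
    [1,6] N   >
      [1,5] N/(N\S)   <
        [1,4] PP   <
          [1,2] "this" : S\NP
          [2,4] PP\(S\NP)   >
            [2,3] "sent" : (PP\(S\NP))/PP
            [3,4] "in" : PP
        [4,5] "quickly" : (N/(N\S))\PP
      [5,6] "heard" : N\S
    [6,7] "under" : (S\(S\N))\N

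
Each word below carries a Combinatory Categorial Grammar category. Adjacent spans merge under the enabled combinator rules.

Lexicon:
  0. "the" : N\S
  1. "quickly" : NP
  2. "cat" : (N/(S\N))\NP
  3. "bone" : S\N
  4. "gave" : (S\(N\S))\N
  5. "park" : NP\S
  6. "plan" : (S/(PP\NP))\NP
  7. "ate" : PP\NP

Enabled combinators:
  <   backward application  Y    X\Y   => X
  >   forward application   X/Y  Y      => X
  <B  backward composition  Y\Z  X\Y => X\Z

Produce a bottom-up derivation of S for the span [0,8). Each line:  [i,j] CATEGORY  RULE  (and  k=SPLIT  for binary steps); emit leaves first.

[0,8] S   >
  [0,7] S/(PP\NP)   <
    [0,6] NP   <
      [0,5] S   <
        [0,1] "the" : N\S
        [1,5] S\(N\S)   <
          [1,4] N   >
            [1,3] N/(S\N)   <
              [1,2] "quickly" : NP
              [2,3] "cat" : (N/(S\N))\NP
            [3,4] "bone" : S\N
          [4,5] "gave" : (S\(N\S))\N
      [5,6] "park" : NP\S
    [6,7] "plan" : (S/(PP\NP))\NP
  [7,8] "ate" : PP\NP

[0,1] N\S  lex  "the"
[1,2] NP  lex  "quickly"
[2,3] (N/(S\N))\NP  lex  "cat"
[1,3] N/(S\N)  <  k=2
[3,4] S\N  lex  "bone"
[1,4] N  >  k=3
[4,5] (S\(N\S))\N  lex  "gave"
[1,5] S\(N\S)  <  k=4
[0,5] S  <  k=1
[5,6] NP\S  lex  "park"
[0,6] NP  <  k=5
[6,7] (S/(PP\NP))\NP  lex  "plan"
[0,7] S/(PP\NP)  <  k=6
[7,8] PP\NP  lex  "ate"
[0,8] S  >  k=7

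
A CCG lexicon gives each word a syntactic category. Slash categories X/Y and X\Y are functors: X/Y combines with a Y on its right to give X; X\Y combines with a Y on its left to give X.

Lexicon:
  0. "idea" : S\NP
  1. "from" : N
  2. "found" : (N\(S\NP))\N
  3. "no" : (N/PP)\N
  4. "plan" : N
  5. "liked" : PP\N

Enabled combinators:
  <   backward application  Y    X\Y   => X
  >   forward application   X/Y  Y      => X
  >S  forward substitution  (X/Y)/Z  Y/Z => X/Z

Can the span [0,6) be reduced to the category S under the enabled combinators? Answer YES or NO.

S\NP N (N\(S\NP))\N (N/PP)\N N PP\N
CKY chart[0,6] = {N}; S ∉ chart

NO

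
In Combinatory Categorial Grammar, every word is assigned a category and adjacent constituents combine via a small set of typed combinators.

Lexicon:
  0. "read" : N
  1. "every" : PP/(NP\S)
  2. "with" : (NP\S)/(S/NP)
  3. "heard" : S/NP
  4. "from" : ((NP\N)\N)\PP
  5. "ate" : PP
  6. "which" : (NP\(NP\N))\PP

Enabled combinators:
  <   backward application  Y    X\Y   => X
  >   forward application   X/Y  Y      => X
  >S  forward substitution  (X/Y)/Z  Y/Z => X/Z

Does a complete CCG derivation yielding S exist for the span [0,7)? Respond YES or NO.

NO

N PP/(NP\S) (NP\S)/(S/NP) S/NP ((NP\N)\N)\PP PP (NP\(NP\N))\PP
CKY chart[0,7] = {NP}; S ∉ chart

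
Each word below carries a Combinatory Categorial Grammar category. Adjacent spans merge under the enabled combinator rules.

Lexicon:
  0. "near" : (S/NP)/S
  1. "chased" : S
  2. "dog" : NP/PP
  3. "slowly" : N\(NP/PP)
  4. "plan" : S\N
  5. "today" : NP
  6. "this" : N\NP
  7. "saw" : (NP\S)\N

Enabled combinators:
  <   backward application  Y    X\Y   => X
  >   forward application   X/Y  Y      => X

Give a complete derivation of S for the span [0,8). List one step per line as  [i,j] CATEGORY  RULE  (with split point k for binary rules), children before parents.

[0,8] S   >
  [0,2] S/NP   >
    [0,1] "near" : (S/NP)/S
    [1,2] "chased" : S
  [2,8] NP   <
    [2,5] S   <
      [2,4] N   <
        [2,3] "dog" : NP/PP
        [3,4] "slowly" : N\(NP/PP)
      [4,5] "plan" : S\N
    [5,8] NP\S   <
      [5,7] N   <
        [5,6] "today" : NP
        [6,7] "this" : N\NP
      [7,8] "saw" : (NP\S)\N

[0,1] (S/NP)/S  lex  "near"
[1,2] S  lex  "chased"
[0,2] S/NP  >  k=1
[2,3] NP/PP  lex  "dog"
[3,4] N\(NP/PP)  lex  "slowly"
[2,4] N  <  k=3
[4,5] S\N  lex  "plan"
[2,5] S  <  k=4
[5,6] NP  lex  "today"
[6,7] N\NP  lex  "this"
[5,7] N  <  k=6
[7,8] (NP\S)\N  lex  "saw"
[5,8] NP\S  <  k=7
[2,8] NP  <  k=5
[0,8] S  >  k=2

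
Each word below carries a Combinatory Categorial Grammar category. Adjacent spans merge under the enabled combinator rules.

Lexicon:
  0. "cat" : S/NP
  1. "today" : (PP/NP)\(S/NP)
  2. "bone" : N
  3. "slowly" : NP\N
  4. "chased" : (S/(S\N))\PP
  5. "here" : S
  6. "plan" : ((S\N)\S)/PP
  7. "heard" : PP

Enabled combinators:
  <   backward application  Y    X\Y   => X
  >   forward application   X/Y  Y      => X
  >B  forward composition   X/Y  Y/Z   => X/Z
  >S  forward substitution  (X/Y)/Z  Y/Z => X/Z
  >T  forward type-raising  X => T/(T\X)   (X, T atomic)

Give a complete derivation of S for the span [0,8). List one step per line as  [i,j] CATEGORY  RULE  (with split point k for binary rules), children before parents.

[0,8] S   >
  [0,5] S/(S\N)   <
    [0,4] PP   >
      [0,2] PP/NP   <
        [0,1] "cat" : S/NP
        [1,2] "today" : (PP/NP)\(S/NP)
      [2,4] NP   <
        [2,3] "bone" : N
        [3,4] "slowly" : NP\N
    [4,5] "chased" : (S/(S\N))\PP
  [5,8] S\N   <
    [5,6] "here" : S
    [6,8] (S\N)\S   >
      [6,7] "plan" : ((S\N)\S)/PP
      [7,8] "heard" : PP

[0,1] S/NP  lex  "cat"
[1,2] (PP/NP)\(S/NP)  lex  "today"
[0,2] PP/NP  <  k=1
[2,3] N  lex  "bone"
[3,4] NP\N  lex  "slowly"
[2,4] NP  <  k=3
[0,4] PP  >  k=2
[4,5] (S/(S\N))\PP  lex  "chased"
[0,5] S/(S\N)  <  k=4
[5,6] S  lex  "here"
[6,7] ((S\N)\S)/PP  lex  "plan"
[7,8] PP  lex  "heard"
[6,8] (S\N)\S  >  k=7
[5,8] S\N  <  k=6
[0,8] S  >  k=5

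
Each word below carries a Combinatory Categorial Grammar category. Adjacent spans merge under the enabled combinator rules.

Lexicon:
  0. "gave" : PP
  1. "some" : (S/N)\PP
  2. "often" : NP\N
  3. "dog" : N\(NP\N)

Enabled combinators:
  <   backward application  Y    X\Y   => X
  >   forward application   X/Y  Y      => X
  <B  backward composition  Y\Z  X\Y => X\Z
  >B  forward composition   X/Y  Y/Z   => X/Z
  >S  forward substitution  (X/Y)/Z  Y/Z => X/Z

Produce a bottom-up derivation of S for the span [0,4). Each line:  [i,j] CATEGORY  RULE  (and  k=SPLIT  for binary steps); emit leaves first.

[0,4] S   >
  [0,2] S/N   <
    [0,1] "gave" : PP
    [1,2] "some" : (S/N)\PP
  [2,4] N   <
    [2,3] "often" : NP\N
    [3,4] "dog" : N\(NP\N)

[0,1] PP  lex  "gave"
[1,2] (S/N)\PP  lex  "some"
[0,2] S/N  <  k=1
[2,3] NP\N  lex  "often"
[3,4] N\(NP\N)  lex  "dog"
[2,4] N  <  k=3
[0,4] S  >  k=2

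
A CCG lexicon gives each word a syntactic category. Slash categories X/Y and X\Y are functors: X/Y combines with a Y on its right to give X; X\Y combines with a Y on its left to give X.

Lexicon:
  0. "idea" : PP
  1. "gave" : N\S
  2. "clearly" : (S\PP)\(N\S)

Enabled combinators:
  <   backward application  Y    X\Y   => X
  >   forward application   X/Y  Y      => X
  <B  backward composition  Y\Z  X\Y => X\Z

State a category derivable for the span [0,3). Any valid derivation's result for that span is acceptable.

[0,3] S   <
  [0,1] "idea" : PP
  [1,3] S\PP   <
    [1,2] "gave" : N\S
    [2,3] "clearly" : (S\PP)\(N\S)

S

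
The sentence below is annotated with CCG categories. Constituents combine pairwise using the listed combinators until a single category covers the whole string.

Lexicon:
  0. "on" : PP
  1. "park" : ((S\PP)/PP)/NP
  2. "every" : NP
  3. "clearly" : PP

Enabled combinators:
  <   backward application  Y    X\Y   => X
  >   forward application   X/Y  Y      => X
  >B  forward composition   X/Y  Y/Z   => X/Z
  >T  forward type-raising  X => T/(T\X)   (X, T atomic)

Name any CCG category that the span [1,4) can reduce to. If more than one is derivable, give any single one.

S\PP

[0,4] S   >
  [0,1] S/(S\PP)   >T
    [0,1] "on" : PP
  [1,4] S\PP   >
    [1,3] (S\PP)/PP   >
      [1,2] "park" : ((S\PP)/PP)/NP
      [2,3] "every" : NP
    [3,4] "clearly" : PP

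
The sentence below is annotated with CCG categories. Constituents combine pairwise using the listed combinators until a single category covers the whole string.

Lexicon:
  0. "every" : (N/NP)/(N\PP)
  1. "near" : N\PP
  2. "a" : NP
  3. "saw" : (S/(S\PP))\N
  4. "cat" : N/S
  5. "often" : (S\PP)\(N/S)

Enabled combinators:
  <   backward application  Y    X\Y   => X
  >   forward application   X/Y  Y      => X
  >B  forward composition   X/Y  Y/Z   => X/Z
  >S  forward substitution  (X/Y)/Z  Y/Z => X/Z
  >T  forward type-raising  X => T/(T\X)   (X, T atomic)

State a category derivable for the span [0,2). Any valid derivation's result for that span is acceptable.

[0,6] S   >
  [0,4] S/(S\PP)   <
    [0,3] N   >
      [0,2] N/NP   >
        [0,1] "every" : (N/NP)/(N\PP)
        [1,2] "near" : N\PP
      [2,3] "a" : NP
    [3,4] "saw" : (S/(S\PP))\N
  [4,6] S\PP   <
    [4,5] "cat" : N/S
    [5,6] "often" : (S\PP)\(N/S)

N/NP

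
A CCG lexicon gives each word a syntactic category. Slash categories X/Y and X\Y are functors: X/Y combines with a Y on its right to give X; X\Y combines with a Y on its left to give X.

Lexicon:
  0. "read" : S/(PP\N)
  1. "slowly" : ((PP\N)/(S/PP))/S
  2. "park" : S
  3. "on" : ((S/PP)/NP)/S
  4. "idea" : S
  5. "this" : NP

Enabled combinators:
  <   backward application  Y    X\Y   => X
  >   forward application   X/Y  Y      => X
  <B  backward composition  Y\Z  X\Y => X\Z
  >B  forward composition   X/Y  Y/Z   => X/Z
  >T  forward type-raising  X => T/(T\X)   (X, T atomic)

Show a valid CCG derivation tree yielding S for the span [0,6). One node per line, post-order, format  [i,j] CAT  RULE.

[0,6] S   >
  [0,1] "read" : S/(PP\N)
  [1,6] PP\N   >
    [1,3] (PP\N)/(S/PP)   >
      [1,2] "slowly" : ((PP\N)/(S/PP))/S
      [2,3] "park" : S
    [3,6] S/PP   >
      [3,5] (S/PP)/NP   >
        [3,4] "on" : ((S/PP)/NP)/S
        [4,5] "idea" : S
      [5,6] "this" : NP

[0,1] S/(PP\N)  lex  "read"
[1,2] ((PP\N)/(S/PP))/S  lex  "slowly"
[2,3] S  lex  "park"
[1,3] (PP\N)/(S/PP)  >  k=2
[3,4] ((S/PP)/NP)/S  lex  "on"
[4,5] S  lex  "idea"
[3,5] (S/PP)/NP  >  k=4
[5,6] NP  lex  "this"
[3,6] S/PP  >  k=5
[1,6] PP\N  >  k=3
[0,6] S  >  k=1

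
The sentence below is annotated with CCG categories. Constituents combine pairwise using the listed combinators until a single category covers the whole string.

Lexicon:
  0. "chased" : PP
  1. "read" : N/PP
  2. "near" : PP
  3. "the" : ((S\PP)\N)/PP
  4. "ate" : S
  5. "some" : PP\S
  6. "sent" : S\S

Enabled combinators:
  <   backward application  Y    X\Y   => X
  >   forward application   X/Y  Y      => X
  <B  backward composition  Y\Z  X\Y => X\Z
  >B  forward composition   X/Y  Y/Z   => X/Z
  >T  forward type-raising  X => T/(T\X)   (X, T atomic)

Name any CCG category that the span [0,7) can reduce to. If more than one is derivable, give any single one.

S

[0,7] S   >
  [0,1] S/(S\PP)   >T
    [0,1] "chased" : PP
  [1,7] S\PP   <B
    [1,6] S\PP   <
      [1,3] N   >
        [1,2] "read" : N/PP
        [2,3] "near" : PP
      [3,6] (S\PP)\N   >
        [3,4] "the" : ((S\PP)\N)/PP
        [4,6] PP   <
          [4,5] "ate" : S
          [5,6] "some" : PP\S
    [6,7] "sent" : S\S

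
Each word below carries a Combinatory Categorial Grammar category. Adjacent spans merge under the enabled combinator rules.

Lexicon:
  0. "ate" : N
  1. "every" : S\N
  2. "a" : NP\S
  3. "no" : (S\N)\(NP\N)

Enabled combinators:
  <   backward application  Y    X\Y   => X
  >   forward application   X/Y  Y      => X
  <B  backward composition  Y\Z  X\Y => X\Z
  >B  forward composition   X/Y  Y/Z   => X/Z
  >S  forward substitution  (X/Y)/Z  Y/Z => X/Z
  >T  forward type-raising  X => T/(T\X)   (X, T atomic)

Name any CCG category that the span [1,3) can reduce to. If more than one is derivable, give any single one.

[0,4] S   >
  [0,1] S/(S\N)   >T
    [0,1] "ate" : N
  [1,4] S\N   <
    [1,3] NP\N   <B
      [1,2] "every" : S\N
      [2,3] "a" : NP\S
    [3,4] "no" : (S\N)\(NP\N)

NP\N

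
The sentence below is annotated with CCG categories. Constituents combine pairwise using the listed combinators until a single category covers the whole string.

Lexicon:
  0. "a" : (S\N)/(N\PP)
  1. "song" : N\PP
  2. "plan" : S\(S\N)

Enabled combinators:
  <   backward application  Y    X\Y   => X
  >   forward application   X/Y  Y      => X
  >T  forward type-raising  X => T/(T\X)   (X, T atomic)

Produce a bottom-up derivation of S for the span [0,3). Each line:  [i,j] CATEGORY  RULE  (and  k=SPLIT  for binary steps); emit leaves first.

[0,1] (S\N)/(N\PP)  lex  "a"
[1,2] N\PP  lex  "song"
[0,2] S\N  >  k=1
[2,3] S\(S\N)  lex  "plan"
[0,3] S  <  k=2

[0,3] S   <
  [0,2] S\N   >
    [0,1] "a" : (S\N)/(N\PP)
    [1,2] "song" : N\PP
  [2,3] "plan" : S\(S\N)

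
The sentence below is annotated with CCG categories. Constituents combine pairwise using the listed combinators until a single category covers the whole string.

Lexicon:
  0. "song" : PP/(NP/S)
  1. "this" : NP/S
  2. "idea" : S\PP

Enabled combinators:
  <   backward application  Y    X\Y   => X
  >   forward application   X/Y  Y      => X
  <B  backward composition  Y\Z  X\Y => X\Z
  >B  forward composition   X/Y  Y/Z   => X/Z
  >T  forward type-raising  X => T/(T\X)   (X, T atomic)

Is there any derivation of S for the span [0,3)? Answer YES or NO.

[0,3] S   <
  [0,2] PP   >
    [0,1] "song" : PP/(NP/S)
    [1,2] "this" : NP/S
  [2,3] "idea" : S\PP

YES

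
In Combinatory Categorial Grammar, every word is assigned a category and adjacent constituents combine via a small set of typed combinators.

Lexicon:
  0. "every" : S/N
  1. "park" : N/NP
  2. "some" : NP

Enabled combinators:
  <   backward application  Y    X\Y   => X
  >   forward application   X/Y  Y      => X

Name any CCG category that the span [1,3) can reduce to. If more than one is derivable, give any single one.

N

[0,3] S   >
  [0,1] "every" : S/N
  [1,3] N   >
    [1,2] "park" : N/NP
    [2,3] "some" : NP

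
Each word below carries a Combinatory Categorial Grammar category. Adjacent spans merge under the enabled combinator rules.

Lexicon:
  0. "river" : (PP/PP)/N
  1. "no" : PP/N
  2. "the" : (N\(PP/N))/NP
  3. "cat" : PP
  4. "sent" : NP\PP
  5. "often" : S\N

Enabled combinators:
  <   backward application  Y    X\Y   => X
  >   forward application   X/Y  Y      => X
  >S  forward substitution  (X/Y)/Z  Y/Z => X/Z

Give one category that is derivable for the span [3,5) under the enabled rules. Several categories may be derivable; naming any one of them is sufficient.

[0,6] S   <
  [0,5] N   <
    [0,2] PP/N   >S
      [0,1] "river" : (PP/PP)/N
      [1,2] "no" : PP/N
    [2,5] N\(PP/N)   >
      [2,3] "the" : (N\(PP/N))/NP
      [3,5] NP   <
        [3,4] "cat" : PP
        [4,5] "sent" : NP\PP
  [5,6] "often" : S\N

NP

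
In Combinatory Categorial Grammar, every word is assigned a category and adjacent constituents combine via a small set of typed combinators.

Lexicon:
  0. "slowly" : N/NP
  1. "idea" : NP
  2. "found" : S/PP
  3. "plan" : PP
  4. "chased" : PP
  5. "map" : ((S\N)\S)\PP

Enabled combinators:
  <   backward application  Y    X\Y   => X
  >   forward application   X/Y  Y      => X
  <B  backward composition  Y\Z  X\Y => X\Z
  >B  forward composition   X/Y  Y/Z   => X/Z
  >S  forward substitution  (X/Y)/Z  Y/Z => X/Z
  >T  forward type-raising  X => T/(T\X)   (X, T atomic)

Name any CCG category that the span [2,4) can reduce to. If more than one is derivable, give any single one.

S

[0,6] S   <
  [0,2] N   >
    [0,1] "slowly" : N/NP
    [1,2] "idea" : NP
  [2,6] S\N   <
    [2,4] S   >
      [2,3] "found" : S/PP
      [3,4] "plan" : PP
    [4,6] (S\N)\S   <
      [4,5] "chased" : PP
      [5,6] "map" : ((S\N)\S)\PP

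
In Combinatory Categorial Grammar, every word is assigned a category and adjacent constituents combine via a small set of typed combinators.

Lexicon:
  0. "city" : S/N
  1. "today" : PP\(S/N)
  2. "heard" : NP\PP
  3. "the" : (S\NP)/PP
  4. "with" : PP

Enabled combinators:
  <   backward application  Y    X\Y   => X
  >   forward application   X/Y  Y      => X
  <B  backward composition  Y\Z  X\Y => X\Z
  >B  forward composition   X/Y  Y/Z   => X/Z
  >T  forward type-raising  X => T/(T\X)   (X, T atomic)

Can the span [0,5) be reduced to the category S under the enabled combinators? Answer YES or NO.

[0,5] S   <
  [0,3] NP   <
    [0,2] PP   <
      [0,1] "city" : S/N
      [1,2] "today" : PP\(S/N)
    [2,3] "heard" : NP\PP
  [3,5] S\NP   >
    [3,4] "the" : (S\NP)/PP
    [4,5] "with" : PP

YES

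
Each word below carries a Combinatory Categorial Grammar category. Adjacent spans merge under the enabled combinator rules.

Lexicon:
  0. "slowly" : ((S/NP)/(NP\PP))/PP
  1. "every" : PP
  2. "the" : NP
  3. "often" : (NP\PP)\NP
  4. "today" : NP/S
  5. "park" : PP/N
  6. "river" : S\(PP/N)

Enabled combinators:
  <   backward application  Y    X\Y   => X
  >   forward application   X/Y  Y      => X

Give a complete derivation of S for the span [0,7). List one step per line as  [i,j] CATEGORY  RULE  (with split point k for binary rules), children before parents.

[0,7] S   >
  [0,4] S/NP   >
    [0,2] (S/NP)/(NP\PP)   >
      [0,1] "slowly" : ((S/NP)/(NP\PP))/PP
      [1,2] "every" : PP
    [2,4] NP\PP   <
      [2,3] "the" : NP
      [3,4] "often" : (NP\PP)\NP
  [4,7] NP   >
    [4,5] "today" : NP/S
    [5,7] S   <
      [5,6] "park" : PP/N
      [6,7] "river" : S\(PP/N)

[0,1] ((S/NP)/(NP\PP))/PP  lex  "slowly"
[1,2] PP  lex  "every"
[0,2] (S/NP)/(NP\PP)  >  k=1
[2,3] NP  lex  "the"
[3,4] (NP\PP)\NP  lex  "often"
[2,4] NP\PP  <  k=3
[0,4] S/NP  >  k=2
[4,5] NP/S  lex  "today"
[5,6] PP/N  lex  "park"
[6,7] S\(PP/N)  lex  "river"
[5,7] S  <  k=6
[4,7] NP  >  k=5
[0,7] S  >  k=4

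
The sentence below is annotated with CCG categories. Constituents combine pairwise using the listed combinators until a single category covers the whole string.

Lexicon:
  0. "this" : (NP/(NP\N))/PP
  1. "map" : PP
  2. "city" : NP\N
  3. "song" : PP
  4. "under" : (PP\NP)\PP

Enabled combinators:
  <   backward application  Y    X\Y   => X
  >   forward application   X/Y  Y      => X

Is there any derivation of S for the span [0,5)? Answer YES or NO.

(NP/(NP\N))/PP PP NP\N PP (PP\NP)\PP
CKY chart[0,5] = {PP}; S ∉ chart

NO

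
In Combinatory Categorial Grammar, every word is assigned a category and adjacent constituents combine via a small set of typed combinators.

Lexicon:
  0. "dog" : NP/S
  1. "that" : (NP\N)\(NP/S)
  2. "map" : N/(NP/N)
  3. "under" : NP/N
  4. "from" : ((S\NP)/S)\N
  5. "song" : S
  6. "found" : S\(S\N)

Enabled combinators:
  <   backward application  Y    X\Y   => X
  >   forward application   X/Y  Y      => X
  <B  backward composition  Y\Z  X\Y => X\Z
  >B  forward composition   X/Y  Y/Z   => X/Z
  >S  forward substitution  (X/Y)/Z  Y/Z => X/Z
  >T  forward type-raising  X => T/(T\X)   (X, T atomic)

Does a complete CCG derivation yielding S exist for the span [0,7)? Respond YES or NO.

[0,7] S   <
  [0,6] S\N   <B
    [0,2] NP\N   <
      [0,1] "dog" : NP/S
      [1,2] "that" : (NP\N)\(NP/S)
    [2,6] S\NP   >
      [2,5] (S\NP)/S   <
        [2,4] N   >
          [2,3] "map" : N/(NP/N)
          [3,4] "under" : NP/N
        [4,5] "from" : ((S\NP)/S)\N
      [5,6] "song" : S
  [6,7] "found" : S\(S\N)

YES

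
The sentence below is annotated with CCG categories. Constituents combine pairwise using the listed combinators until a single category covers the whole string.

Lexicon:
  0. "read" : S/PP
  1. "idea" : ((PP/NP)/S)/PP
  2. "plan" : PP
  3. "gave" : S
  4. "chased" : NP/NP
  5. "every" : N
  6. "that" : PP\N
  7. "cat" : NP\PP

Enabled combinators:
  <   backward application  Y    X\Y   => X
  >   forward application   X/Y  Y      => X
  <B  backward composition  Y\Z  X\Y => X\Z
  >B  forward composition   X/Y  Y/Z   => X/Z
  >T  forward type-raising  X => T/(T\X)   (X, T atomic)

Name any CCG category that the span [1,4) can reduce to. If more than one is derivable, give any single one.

[0,8] S   >
  [0,5] S/NP   >B
    [0,1] "read" : S/PP
    [1,5] PP/NP   >B
      [1,4] PP/NP   >
        [1,3] (PP/NP)/S   >
          [1,2] "idea" : ((PP/NP)/S)/PP
          [2,3] "plan" : PP
        [3,4] "gave" : S
      [4,5] "chased" : NP/NP
  [5,8] NP   <
    [5,6] "every" : N
    [6,8] NP\N   <B
      [6,7] "that" : PP\N
      [7,8] "cat" : NP\PP

PP/NP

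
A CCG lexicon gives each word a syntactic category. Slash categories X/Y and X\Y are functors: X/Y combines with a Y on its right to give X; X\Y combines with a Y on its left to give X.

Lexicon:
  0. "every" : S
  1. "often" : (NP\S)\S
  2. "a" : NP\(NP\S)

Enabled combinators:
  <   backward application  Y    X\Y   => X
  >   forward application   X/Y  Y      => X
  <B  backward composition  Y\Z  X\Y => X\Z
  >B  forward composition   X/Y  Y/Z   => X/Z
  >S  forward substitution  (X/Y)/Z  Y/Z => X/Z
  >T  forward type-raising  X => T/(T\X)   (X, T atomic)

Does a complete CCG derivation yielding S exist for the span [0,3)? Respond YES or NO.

S (NP\S)\S NP\(NP\S)
CKY chart[0,3] = {N/(N\NP), NP, NP/(NP\NP), PP/(PP\NP), S/(S\NP)}; S ∉ chart

NO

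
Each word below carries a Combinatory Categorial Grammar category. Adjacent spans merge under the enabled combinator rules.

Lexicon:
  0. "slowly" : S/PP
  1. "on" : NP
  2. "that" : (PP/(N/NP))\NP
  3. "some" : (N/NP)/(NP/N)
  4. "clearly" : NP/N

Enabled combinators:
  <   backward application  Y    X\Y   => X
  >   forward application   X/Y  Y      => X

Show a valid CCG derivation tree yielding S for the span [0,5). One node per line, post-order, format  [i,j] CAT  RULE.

[0,1] S/PP  lex  "slowly"
[1,2] NP  lex  "on"
[2,3] (PP/(N/NP))\NP  lex  "that"
[1,3] PP/(N/NP)  <  k=2
[3,4] (N/NP)/(NP/N)  lex  "some"
[4,5] NP/N  lex  "clearly"
[3,5] N/NP  >  k=4
[1,5] PP  >  k=3
[0,5] S  >  k=1

[0,5] S   >
  [0,1] "slowly" : S/PP
  [1,5] PP   >
    [1,3] PP/(N/NP)   <
      [1,2] "on" : NP
      [2,3] "that" : (PP/(N/NP))\NP
    [3,5] N/NP   >
      [3,4] "some" : (N/NP)/(NP/N)
      [4,5] "clearly" : NP/N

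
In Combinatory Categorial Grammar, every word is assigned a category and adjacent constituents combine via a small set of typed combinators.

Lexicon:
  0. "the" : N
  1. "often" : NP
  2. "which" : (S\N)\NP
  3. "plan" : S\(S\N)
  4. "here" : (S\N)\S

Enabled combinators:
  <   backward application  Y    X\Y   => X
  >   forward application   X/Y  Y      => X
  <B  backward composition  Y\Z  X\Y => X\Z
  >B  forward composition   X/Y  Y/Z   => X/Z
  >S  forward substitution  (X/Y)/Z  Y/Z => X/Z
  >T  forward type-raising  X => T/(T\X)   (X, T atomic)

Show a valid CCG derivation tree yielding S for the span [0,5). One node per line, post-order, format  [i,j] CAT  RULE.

[0,5] S   >
  [0,1] S/(S\N)   >T
    [0,1] "the" : N
  [1,5] S\N   <
    [1,4] S   <
      [1,3] S\N   <
        [1,2] "often" : NP
        [2,3] "which" : (S\N)\NP
      [3,4] "plan" : S\(S\N)
    [4,5] "here" : (S\N)\S

[0,1] N  lex  "the"
[0,1] S/(S\N)  >T
[1,2] NP  lex  "often"
[2,3] (S\N)\NP  lex  "which"
[1,3] S\N  <  k=2
[3,4] S\(S\N)  lex  "plan"
[1,4] S  <  k=3
[4,5] (S\N)\S  lex  "here"
[1,5] S\N  <  k=4
[0,5] S  >  k=1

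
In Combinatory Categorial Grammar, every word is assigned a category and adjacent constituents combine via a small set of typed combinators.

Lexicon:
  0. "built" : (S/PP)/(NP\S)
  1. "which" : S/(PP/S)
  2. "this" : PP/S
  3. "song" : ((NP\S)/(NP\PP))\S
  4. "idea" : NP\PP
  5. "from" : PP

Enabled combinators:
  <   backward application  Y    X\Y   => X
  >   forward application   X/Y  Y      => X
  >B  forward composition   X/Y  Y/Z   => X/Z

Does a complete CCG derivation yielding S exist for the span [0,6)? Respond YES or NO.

[0,6] S   >
  [0,5] S/PP   >
    [0,1] "built" : (S/PP)/(NP\S)
    [1,5] NP\S   >
      [1,4] (NP\S)/(NP\PP)   <
        [1,3] S   >
          [1,2] "which" : S/(PP/S)
          [2,3] "this" : PP/S
        [3,4] "song" : ((NP\S)/(NP\PP))\S
      [4,5] "idea" : NP\PP
  [5,6] "from" : PP

YES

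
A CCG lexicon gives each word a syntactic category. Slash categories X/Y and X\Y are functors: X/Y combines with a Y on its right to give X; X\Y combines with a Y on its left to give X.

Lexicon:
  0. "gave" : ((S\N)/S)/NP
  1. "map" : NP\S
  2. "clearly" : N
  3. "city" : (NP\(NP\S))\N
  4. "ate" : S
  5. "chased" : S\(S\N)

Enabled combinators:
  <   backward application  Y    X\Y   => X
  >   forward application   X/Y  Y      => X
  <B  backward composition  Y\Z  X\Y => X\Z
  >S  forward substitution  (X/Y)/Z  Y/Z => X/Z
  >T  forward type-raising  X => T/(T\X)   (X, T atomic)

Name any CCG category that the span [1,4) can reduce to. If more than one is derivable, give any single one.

NP

[0,6] S   <
  [0,5] S\N   >
    [0,4] (S\N)/S   >
      [0,1] "gave" : ((S\N)/S)/NP
      [1,4] NP   <
        [1,2] "map" : NP\S
        [2,4] NP\(NP\S)   <
          [2,3] "clearly" : N
          [3,4] "city" : (NP\(NP\S))\N
    [4,5] "ate" : S
  [5,6] "chased" : S\(S\N)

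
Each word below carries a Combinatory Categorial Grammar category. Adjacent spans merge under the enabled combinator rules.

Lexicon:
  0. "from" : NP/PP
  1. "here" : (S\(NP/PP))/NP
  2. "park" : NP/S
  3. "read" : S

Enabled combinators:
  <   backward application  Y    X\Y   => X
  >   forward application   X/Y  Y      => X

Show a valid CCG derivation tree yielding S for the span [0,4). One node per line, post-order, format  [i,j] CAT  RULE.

[0,1] NP/PP  lex  "from"
[1,2] (S\(NP/PP))/NP  lex  "here"
[2,3] NP/S  lex  "park"
[3,4] S  lex  "read"
[2,4] NP  >  k=3
[1,4] S\(NP/PP)  >  k=2
[0,4] S  <  k=1

[0,4] S   <
  [0,1] "from" : NP/PP
  [1,4] S\(NP/PP)   >
    [1,2] "here" : (S\(NP/PP))/NP
    [2,4] NP   >
      [2,3] "park" : NP/S
      [3,4] "read" : S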